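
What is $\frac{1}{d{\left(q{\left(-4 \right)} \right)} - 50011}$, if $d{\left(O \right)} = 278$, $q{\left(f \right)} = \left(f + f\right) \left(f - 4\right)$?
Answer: $- \frac{1}{49733} \approx -2.0107 \cdot 10^{-5}$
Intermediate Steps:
$q{\left(f \right)} = 2 f \left(-4 + f\right)$
$\frac{1}{d{\left(q{\left(-4 \right)} \right)} - 50011} = \frac{1}{278 - 50011} = \frac{1}{-49733} = - \frac{1}{49733}$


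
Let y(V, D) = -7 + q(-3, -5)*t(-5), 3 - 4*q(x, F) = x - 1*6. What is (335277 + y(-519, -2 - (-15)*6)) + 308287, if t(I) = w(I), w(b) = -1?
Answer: 643554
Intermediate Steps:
t(I) = -1
q(x, F) = 9/4 - x/4 (q(x, F) = 3/4 - (x - 1*6)/4 = 3/4 - (x - 6)/4 = 3/4 - (-6 + x)/4 = 3/4 + (3/2 - x/4) = 9/4 - x/4)
y(V, D) = -10 (y(V, D) = -7 + (9/4 - 1/4*(-3))*(-1) = -7 + (9/4 + 3/4)*(-1) = -7 + 3*(-1) = -7 - 3 = -10)
(335277 + y(-519, -2 - (-15)*6)) + 308287 = (335277 - 10) + 308287 = 335267 + 308287 = 643554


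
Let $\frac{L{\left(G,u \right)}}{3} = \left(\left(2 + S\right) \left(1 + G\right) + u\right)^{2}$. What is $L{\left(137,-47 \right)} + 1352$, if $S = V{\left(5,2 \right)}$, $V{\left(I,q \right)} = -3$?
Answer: $104027$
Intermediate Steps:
$S = -3$
$L{\left(G,u \right)} = 3 \left(-1 + u - G\right)^{2}$ ($L{\left(G,u \right)} = 3 \left(\left(2 - 3\right) \left(1 + G\right) + u\right)^{2} = 3 \left(- (1 + G) + u\right)^{2} = 3 \left(\left(-1 - G\right) + u\right)^{2} = 3 \left(-1 + u - G\right)^{2}$)
$L{\left(137,-47 \right)} + 1352 = 3 \left(-1 - 47 - 137\right)^{2} + 1352 = 3 \left(-185\right)^{2} + 1352 = 3 \cdot 34225 + 1352 = 102675 + 1352 = 104027$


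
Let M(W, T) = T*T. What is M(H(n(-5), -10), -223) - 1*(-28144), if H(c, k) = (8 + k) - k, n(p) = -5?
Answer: 77873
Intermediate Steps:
H(c, k) = 8
M(W, T) = T²
M(H(n(-5), -10), -223) - 1*(-28144) = (-223)² - 1*(-28144) = 49729 + 28144 = 77873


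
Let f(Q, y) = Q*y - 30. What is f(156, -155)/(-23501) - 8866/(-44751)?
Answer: 1291781576/1051693251 ≈ 1.2283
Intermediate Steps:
f(Q, y) = -30 + Q*y
f(156, -155)/(-23501) - 8866/(-44751) = (-30 + 156*(-155))/(-23501) - 8866/(-44751) = (-30 - 24180)*(-1/23501) - 8866*(-1/44751) = -24210*(-1/23501) + 8866/44751 = 24210/23501 + 8866/44751 = 1291781576/1051693251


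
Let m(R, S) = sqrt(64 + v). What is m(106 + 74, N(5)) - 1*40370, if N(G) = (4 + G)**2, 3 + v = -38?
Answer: -40370 + sqrt(23) ≈ -40365.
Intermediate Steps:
v = -41 (v = -3 - 38 = -41)
m(R, S) = sqrt(23) (m(R, S) = sqrt(64 - 41) = sqrt(23))
m(106 + 74, N(5)) - 1*40370 = sqrt(23) - 1*40370 = sqrt(23) - 40370 = -40370 + sqrt(23)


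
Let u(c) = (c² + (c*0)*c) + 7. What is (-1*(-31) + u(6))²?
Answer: 5476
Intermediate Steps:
u(c) = 7 + c² (u(c) = (c² + 0*c) + 7 = (c² + 0) + 7 = c² + 7 = 7 + c²)
(-1*(-31) + u(6))² = (-1*(-31) + (7 + 6²))² = (31 + (7 + 36))² = (31 + 43)² = 74² = 5476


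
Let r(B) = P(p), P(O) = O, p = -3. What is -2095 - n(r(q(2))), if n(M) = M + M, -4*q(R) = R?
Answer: -2089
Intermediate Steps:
q(R) = -R/4
r(B) = -3
n(M) = 2*M
-2095 - n(r(q(2))) = -2095 - 2*(-3) = -2095 - 1*(-6) = -2095 + 6 = -2089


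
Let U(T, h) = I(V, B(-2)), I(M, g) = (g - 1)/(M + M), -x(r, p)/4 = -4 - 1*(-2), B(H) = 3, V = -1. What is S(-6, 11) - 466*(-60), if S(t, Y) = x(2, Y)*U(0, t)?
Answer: 27952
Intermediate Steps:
x(r, p) = 8 (x(r, p) = -4*(-4 - 1*(-2)) = -4*(-4 + 2) = -4*(-2) = 8)
I(M, g) = (-1 + g)/(2*M) (I(M, g) = (-1 + g)/((2*M)) = (-1 + g)*(1/(2*M)) = (-1 + g)/(2*M))
U(T, h) = -1 (U(T, h) = (½)*(-1 + 3)/(-1) = (½)*(-1)*2 = -1)
S(t, Y) = -8 (S(t, Y) = 8*(-1) = -8)
S(-6, 11) - 466*(-60) = -8 - 466*(-60) = -8 + 27960 = 27952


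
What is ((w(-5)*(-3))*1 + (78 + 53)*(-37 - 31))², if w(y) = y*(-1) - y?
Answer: 79887844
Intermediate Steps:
w(y) = -2*y (w(y) = -y - y = -2*y)
((w(-5)*(-3))*1 + (78 + 53)*(-37 - 31))² = ((-2*(-5)*(-3))*1 + (78 + 53)*(-37 - 31))² = ((10*(-3))*1 + 131*(-68))² = (-30*1 - 8908)² = (-30 - 8908)² = (-8938)² = 79887844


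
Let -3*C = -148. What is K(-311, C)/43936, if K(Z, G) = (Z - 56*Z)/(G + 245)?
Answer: 51315/38795488 ≈ 0.0013227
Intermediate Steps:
C = 148/3 (C = -1/3*(-148) = 148/3 ≈ 49.333)
K(Z, G) = -55*Z/(245 + G) (K(Z, G) = (-55*Z)/(245 + G) = -55*Z/(245 + G))
K(-311, C)/43936 = -55*(-311)/(245 + 148/3)/43936 = -55*(-311)/883/3*(1/43936) = -55*(-311)*3/883*(1/43936) = (51315/883)*(1/43936) = 51315/38795488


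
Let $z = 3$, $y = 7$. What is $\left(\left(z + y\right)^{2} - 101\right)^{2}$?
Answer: $1$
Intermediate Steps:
$\left(\left(z + y\right)^{2} - 101\right)^{2} = \left(\left(3 + 7\right)^{2} - 101\right)^{2} = \left(10^{2} - 101\right)^{2} = \left(100 - 101\right)^{2} = \left(-1\right)^{2} = 1$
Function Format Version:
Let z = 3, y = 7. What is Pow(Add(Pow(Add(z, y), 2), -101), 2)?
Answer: 1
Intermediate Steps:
Pow(Add(Pow(Add(z, y), 2), -101), 2) = Pow(Add(Pow(Add(3, 7), 2), -101), 2) = Pow(Add(Pow(10, 2), -101), 2) = Pow(Add(100, -101), 2) = Pow(-1, 2) = 1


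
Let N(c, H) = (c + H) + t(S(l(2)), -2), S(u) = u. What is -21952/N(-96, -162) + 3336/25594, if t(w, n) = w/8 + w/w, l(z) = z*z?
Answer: 562695172/6564861 ≈ 85.713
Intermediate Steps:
l(z) = z²
t(w, n) = 1 + w/8 (t(w, n) = w*(⅛) + 1 = w/8 + 1 = 1 + w/8)
N(c, H) = 3/2 + H + c (N(c, H) = (c + H) + (1 + (⅛)*2²) = (H + c) + (1 + (⅛)*4) = (H + c) + (1 + ½) = (H + c) + 3/2 = 3/2 + H + c)
-21952/N(-96, -162) + 3336/25594 = -21952/(3/2 - 162 - 96) + 3336/25594 = -21952/(-513/2) + 3336*(1/25594) = -21952*(-2/513) + 1668/12797 = 43904/513 + 1668/12797 = 562695172/6564861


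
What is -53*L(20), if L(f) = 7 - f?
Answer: 689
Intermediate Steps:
-53*L(20) = -53*(7 - 1*20) = -53*(7 - 20) = -53*(-13) = 689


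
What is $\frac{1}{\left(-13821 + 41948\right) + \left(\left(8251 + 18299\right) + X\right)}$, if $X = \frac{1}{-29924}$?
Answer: $\frac{29924}{1636154547} \approx 1.8289 \cdot 10^{-5}$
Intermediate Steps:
$X = - \frac{1}{29924} \approx -3.3418 \cdot 10^{-5}$
$\frac{1}{\left(-13821 + 41948\right) + \left(\left(8251 + 18299\right) + X\right)} = \frac{1}{\left(-13821 + 41948\right) + \left(\left(8251 + 18299\right) - \frac{1}{29924}\right)} = \frac{1}{28127 + \left(26550 - \frac{1}{29924}\right)} = \frac{1}{28127 + \frac{794482199}{29924}} = \frac{1}{\frac{1636154547}{29924}} = \frac{29924}{1636154547}$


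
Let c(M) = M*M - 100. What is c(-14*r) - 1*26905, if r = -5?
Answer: -22105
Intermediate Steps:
c(M) = -100 + M² (c(M) = M² - 100 = -100 + M²)
c(-14*r) - 1*26905 = (-100 + (-14*(-5))²) - 1*26905 = (-100 + 70²) - 26905 = (-100 + 4900) - 26905 = 4800 - 26905 = -22105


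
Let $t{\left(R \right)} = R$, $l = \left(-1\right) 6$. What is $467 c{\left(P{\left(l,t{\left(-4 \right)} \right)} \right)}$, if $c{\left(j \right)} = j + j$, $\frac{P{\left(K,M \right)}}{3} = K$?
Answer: $-16812$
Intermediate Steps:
$l = -6$
$P{\left(K,M \right)} = 3 K$
$c{\left(j \right)} = 2 j$
$467 c{\left(P{\left(l,t{\left(-4 \right)} \right)} \right)} = 467 \cdot 2 \cdot 3 \left(-6\right) = 467 \cdot 2 \left(-18\right) = 467 \left(-36\right) = -16812$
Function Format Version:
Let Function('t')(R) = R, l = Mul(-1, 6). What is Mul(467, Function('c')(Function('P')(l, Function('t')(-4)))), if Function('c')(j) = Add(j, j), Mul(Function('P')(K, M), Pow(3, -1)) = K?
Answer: -16812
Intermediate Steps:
l = -6
Function('P')(K, M) = Mul(3, K)
Function('c')(j) = Mul(2, j)
Mul(467, Function('c')(Function('P')(l, Function('t')(-4)))) = Mul(467, Mul(2, Mul(3, -6))) = Mul(467, Mul(2, -18)) = Mul(467, -36) = -16812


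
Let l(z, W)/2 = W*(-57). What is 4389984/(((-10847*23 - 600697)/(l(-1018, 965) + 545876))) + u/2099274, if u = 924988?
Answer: -1004211015399432898/446189142693 ≈ -2.2506e+6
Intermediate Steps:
l(z, W) = -114*W (l(z, W) = 2*(W*(-57)) = 2*(-57*W) = -114*W)
4389984/(((-10847*23 - 600697)/(l(-1018, 965) + 545876))) + u/2099274 = 4389984/(((-10847*23 - 600697)/(-114*965 + 545876))) + 924988/2099274 = 4389984/(((-249481 - 600697)/(-110010 + 545876))) + 924988*(1/2099274) = 4389984/((-850178/435866)) + 462494/1049637 = 4389984/((-850178*1/435866)) + 462494/1049637 = 4389984/(-425089/217933) + 462494/1049637 = 4389984*(-217933/425089) + 462494/1049637 = -956722383072/425089 + 462494/1049637 = -1004211015399432898/446189142693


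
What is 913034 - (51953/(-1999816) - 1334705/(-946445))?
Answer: 345622261431368577/378543170824 ≈ 9.1303e+5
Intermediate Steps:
913034 - (51953/(-1999816) - 1334705/(-946445)) = 913034 - (51953*(-1/1999816) - 1334705*(-1/946445)) = 913034 - (-51953/1999816 + 266941/189289) = 913034 - 1*523998751439/378543170824 = 913034 - 523998751439/378543170824 = 345622261431368577/378543170824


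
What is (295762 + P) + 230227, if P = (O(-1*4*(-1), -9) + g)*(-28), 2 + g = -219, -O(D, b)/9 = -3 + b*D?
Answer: 522349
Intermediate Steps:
O(D, b) = 27 - 9*D*b (O(D, b) = -9*(-3 + b*D) = -9*(-3 + D*b) = 27 - 9*D*b)
g = -221 (g = -2 - 219 = -221)
P = -3640 (P = ((27 - 9*-1*4*(-1)*(-9)) - 221)*(-28) = ((27 - 9*(-4*(-1))*(-9)) - 221)*(-28) = ((27 - 9*4*(-9)) - 221)*(-28) = ((27 + 324) - 221)*(-28) = (351 - 221)*(-28) = 130*(-28) = -3640)
(295762 + P) + 230227 = (295762 - 3640) + 230227 = 292122 + 230227 = 522349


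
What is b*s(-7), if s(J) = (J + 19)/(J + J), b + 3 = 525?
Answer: -3132/7 ≈ -447.43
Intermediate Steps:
b = 522 (b = -3 + 525 = 522)
s(J) = (19 + J)/(2*J) (s(J) = (19 + J)/((2*J)) = (19 + J)*(1/(2*J)) = (19 + J)/(2*J))
b*s(-7) = 522*((½)*(19 - 7)/(-7)) = 522*((½)*(-⅐)*12) = 522*(-6/7) = -3132/7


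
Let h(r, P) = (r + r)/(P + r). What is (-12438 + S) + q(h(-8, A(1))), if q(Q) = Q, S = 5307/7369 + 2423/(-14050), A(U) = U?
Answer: -9012276914659/724741150 ≈ -12435.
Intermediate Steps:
S = 56708263/103534450 (S = 5307*(1/7369) + 2423*(-1/14050) = 5307/7369 - 2423/14050 = 56708263/103534450 ≈ 0.54772)
h(r, P) = 2*r/(P + r) (h(r, P) = (2*r)/(P + r) = 2*r/(P + r))
(-12438 + S) + q(h(-8, A(1))) = (-12438 + 56708263/103534450) + 2*(-8)/(1 - 8) = -1287704780837/103534450 + 2*(-8)/(-7) = -1287704780837/103534450 + 2*(-8)*(-⅐) = -1287704780837/103534450 + 16/7 = -9012276914659/724741150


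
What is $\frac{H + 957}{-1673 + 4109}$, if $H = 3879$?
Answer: $\frac{403}{203} \approx 1.9852$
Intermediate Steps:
$\frac{H + 957}{-1673 + 4109} = \frac{3879 + 957}{-1673 + 4109} = \frac{4836}{2436} = 4836 \cdot \frac{1}{2436} = \frac{403}{203}$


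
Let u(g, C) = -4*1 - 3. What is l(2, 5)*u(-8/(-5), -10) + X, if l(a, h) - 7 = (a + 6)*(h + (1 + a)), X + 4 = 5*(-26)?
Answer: -631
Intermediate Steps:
X = -134 (X = -4 + 5*(-26) = -4 - 130 = -134)
u(g, C) = -7 (u(g, C) = -4 - 3 = -7)
l(a, h) = 7 + (6 + a)*(1 + a + h) (l(a, h) = 7 + (a + 6)*(h + (1 + a)) = 7 + (6 + a)*(1 + a + h))
l(2, 5)*u(-8/(-5), -10) + X = (13 + 2² + 6*5 + 7*2 + 2*5)*(-7) - 134 = (13 + 4 + 30 + 14 + 10)*(-7) - 134 = 71*(-7) - 134 = -497 - 134 = -631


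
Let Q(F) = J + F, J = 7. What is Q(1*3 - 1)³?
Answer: 729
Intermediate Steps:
Q(F) = 7 + F
Q(1*3 - 1)³ = (7 + (1*3 - 1))³ = (7 + (3 - 1))³ = (7 + 2)³ = 9³ = 729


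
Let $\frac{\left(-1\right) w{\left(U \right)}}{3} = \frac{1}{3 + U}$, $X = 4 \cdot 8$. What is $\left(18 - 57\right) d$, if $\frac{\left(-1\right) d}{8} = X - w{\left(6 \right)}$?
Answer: $10088$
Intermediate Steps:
$X = 32$
$w{\left(U \right)} = - \frac{3}{3 + U}$
$d = - \frac{776}{3}$ ($d = - 8 \left(32 - - \frac{3}{3 + 6}\right) = - 8 \left(32 - - \frac{3}{9}\right) = - 8 \left(32 - \left(-3\right) \frac{1}{9}\right) = - 8 \left(32 - - \frac{1}{3}\right) = - 8 \left(32 + \frac{1}{3}\right) = \left(-8\right) \frac{97}{3} = - \frac{776}{3} \approx -258.67$)
$\left(18 - 57\right) d = \left(18 - 57\right) \left(- \frac{776}{3}\right) = \left(-39\right) \left(- \frac{776}{3}\right) = 10088$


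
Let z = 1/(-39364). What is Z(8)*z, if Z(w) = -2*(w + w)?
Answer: 8/9841 ≈ 0.00081293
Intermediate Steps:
Z(w) = -4*w
z = -1/39364 ≈ -2.5404e-5
Z(8)*z = -4*8*(-1/39364) = -32*(-1/39364) = 8/9841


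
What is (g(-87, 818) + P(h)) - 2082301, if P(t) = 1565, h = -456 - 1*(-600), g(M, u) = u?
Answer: -2079918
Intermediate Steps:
h = 144 (h = -456 + 600 = 144)
(g(-87, 818) + P(h)) - 2082301 = (818 + 1565) - 2082301 = 2383 - 2082301 = -2079918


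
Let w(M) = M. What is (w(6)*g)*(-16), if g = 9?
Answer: -864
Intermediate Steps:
(w(6)*g)*(-16) = (6*9)*(-16) = 54*(-16) = -864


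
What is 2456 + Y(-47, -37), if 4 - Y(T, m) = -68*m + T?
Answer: -9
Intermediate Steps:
Y(T, m) = 4 - T + 68*m (Y(T, m) = 4 - (-68*m + T) = 4 - (T - 68*m) = 4 + (-T + 68*m) = 4 - T + 68*m)
2456 + Y(-47, -37) = 2456 + (4 - 1*(-47) + 68*(-37)) = 2456 + (4 + 47 - 2516) = 2456 - 2465 = -9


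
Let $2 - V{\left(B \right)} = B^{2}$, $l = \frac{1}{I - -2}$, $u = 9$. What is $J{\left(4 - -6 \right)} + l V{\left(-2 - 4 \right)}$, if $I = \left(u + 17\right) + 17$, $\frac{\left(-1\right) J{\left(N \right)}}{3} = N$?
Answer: $- \frac{1384}{45} \approx -30.756$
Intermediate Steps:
$J{\left(N \right)} = - 3 N$
$I = 43$ ($I = \left(9 + 17\right) + 17 = 26 + 17 = 43$)
$l = \frac{1}{45}$ ($l = \frac{1}{43 - -2} = \frac{1}{43 + 2} = \frac{1}{45} \approx 0.022222$)
$V{\left(B \right)} = 2 - B^{2}$
$J{\left(4 - -6 \right)} + l V{\left(-2 - 4 \right)} = - 3 \left(4 - -6\right) + \frac{2 - \left(-2 - 4\right)^{2}}{45} = - 3 \left(4 + 6\right) + \frac{2 - \left(-6\right)^{2}}{45} = \left(-3\right) 10 + \frac{2 - 36}{45} = -30 + \frac{2 - 36}{45} = -30 + \frac{1}{45} \left(-34\right) = -30 - \frac{34}{45} = - \frac{1384}{45}$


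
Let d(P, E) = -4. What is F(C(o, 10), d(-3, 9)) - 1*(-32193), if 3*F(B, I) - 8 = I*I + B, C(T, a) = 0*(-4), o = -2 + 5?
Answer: 32201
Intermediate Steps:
o = 3
C(T, a) = 0
F(B, I) = 8/3 + B/3 + I**2/3 (F(B, I) = 8/3 + (I*I + B)/3 = 8/3 + (I**2 + B)/3 = 8/3 + (B + I**2)/3 = 8/3 + (B/3 + I**2/3) = 8/3 + B/3 + I**2/3)
F(C(o, 10), d(-3, 9)) - 1*(-32193) = (8/3 + (1/3)*0 + (1/3)*(-4)**2) - 1*(-32193) = (8/3 + 0 + (1/3)*16) + 32193 = (8/3 + 0 + 16/3) + 32193 = 8 + 32193 = 32201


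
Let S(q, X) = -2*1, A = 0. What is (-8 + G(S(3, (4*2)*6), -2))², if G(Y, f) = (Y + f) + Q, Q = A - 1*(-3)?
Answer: 81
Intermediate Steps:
Q = 3 (Q = 0 - 1*(-3) = 0 + 3 = 3)
S(q, X) = -2
G(Y, f) = 3 + Y + f (G(Y, f) = (Y + f) + 3 = 3 + Y + f)
(-8 + G(S(3, (4*2)*6), -2))² = (-8 + (3 - 2 - 2))² = (-8 - 1)² = (-9)² = 81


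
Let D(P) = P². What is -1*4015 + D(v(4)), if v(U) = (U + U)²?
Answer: 81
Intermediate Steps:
v(U) = 4*U² (v(U) = (2*U)² = 4*U²)
-1*4015 + D(v(4)) = -1*4015 + (4*4²)² = -4015 + (4*16)² = -4015 + 64² = -4015 + 4096 = 81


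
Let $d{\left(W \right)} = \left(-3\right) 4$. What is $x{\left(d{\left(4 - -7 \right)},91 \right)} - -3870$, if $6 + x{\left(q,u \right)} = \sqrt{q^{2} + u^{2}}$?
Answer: $3864 + 5 \sqrt{337} \approx 3955.8$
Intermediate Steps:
$d{\left(W \right)} = -12$
$x{\left(q,u \right)} = -6 + \sqrt{q^{2} + u^{2}}$
$x{\left(d{\left(4 - -7 \right)},91 \right)} - -3870 = \left(-6 + \sqrt{\left(-12\right)^{2} + 91^{2}}\right) - -3870 = \left(-6 + \sqrt{144 + 8281}\right) + 3870 = \left(-6 + \sqrt{8425}\right) + 3870 = \left(-6 + 5 \sqrt{337}\right) + 3870 = 3864 + 5 \sqrt{337}$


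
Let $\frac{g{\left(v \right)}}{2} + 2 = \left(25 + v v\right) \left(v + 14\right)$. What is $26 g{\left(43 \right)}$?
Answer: $5554432$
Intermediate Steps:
$g{\left(v \right)} = -4 + 2 \left(14 + v\right) \left(25 + v^{2}\right)$ ($g{\left(v \right)} = -4 + 2 \left(25 + v v\right) \left(v + 14\right) = -4 + 2 \left(25 + v^{2}\right) \left(14 + v\right) = -4 + 2 \left(14 + v\right) \left(25 + v^{2}\right)$)
$26 g{\left(43 \right)} = 26 \left(696 + 2 \cdot 43^{3} + 28 \cdot 43^{2} + 50 \cdot 43\right) = 26 \left(696 + 2 \cdot 79507 + 28 \cdot 1849 + 2150\right) = 26 \left(696 + 159014 + 51772 + 2150\right) = 26 \cdot 213632 = 5554432$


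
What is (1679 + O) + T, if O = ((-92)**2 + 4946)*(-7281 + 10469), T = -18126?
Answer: 42734633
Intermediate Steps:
O = 42751080 (O = (8464 + 4946)*3188 = 13410*3188 = 42751080)
(1679 + O) + T = (1679 + 42751080) - 18126 = 42752759 - 18126 = 42734633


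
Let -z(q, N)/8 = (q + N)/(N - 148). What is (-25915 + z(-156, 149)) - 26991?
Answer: -52850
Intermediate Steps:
z(q, N) = -8*(N + q)/(-148 + N) (z(q, N) = -8*(q + N)/(N - 148) = -8*(N + q)/(-148 + N))
(-25915 + z(-156, 149)) - 26991 = (-25915 + 8*(-1*149 - 1*(-156))/(-148 + 149)) - 26991 = (-25915 + 8*(-149 + 156)/1) - 26991 = (-25915 + 8*1*7) - 26991 = (-25915 + 56) - 26991 = -25859 - 26991 = -52850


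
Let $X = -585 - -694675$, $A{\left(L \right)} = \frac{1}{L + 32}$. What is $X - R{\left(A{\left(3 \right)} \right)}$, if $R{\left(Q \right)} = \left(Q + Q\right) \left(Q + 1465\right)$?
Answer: $\frac{850157698}{1225} \approx 6.9401 \cdot 10^{5}$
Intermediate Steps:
$A{\left(L \right)} = \frac{1}{32 + L}$
$R{\left(Q \right)} = 2 Q \left(1465 + Q\right)$
$X = 694090$ ($X = -585 + 694675 = 694090$)
$X - R{\left(A{\left(3 \right)} \right)} = 694090 - \frac{2 \left(1465 + \frac{1}{32 + 3}\right)}{32 + 3} = 694090 - \frac{2 \left(1465 + \frac{1}{35}\right)}{35} = 694090 - 2 \cdot \frac{1}{35} \left(1465 + \frac{1}{35}\right) = 694090 - 2 \cdot \frac{1}{35} \cdot \frac{51276}{35} = 694090 - \frac{102552}{1225} = \frac{850157698}{1225}$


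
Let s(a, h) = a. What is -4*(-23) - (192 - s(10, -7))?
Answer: -90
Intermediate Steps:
-4*(-23) - (192 - s(10, -7)) = -4*(-23) - (192 - 1*10) = 92 - (192 - 10) = 92 - 1*182 = 92 - 182 = -90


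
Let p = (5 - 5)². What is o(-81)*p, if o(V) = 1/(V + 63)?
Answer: 0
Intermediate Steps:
p = 0 (p = 0² = 0)
o(V) = 1/(63 + V)
o(-81)*p = 0/(63 - 81) = 0/(-18) = -1/18*0 = 0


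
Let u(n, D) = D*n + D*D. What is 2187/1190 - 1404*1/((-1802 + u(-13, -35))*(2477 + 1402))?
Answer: 57591237/31286290 ≈ 1.8408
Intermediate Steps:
u(n, D) = D² + D*n (u(n, D) = D*n + D² = D² + D*n)
2187/1190 - 1404*1/((-1802 + u(-13, -35))*(2477 + 1402)) = 2187/1190 - 1404*1/((-1802 - 35*(-35 - 13))*(2477 + 1402)) = 2187*(1/1190) - 1404*1/(3879*(-1802 - 35*(-48))) = 2187/1190 - 1404*1/(3879*(-1802 + 1680)) = 2187/1190 - 1404/((-122*3879)) = 2187/1190 - 1404/(-473238) = 2187/1190 - 1404*(-1/473238) = 2187/1190 + 78/26291 = 57591237/31286290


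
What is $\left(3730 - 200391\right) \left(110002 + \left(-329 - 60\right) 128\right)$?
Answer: $-11840958810$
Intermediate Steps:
$\left(3730 - 200391\right) \left(110002 + \left(-329 - 60\right) 128\right) = - 196661 \left(110002 - 49792\right) = \left(-196661\right) 60210 = -11840958810$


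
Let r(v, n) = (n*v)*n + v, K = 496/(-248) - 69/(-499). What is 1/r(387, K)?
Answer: 249001/430360254 ≈ 0.00057859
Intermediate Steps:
K = -929/499 (K = 496*(-1/248) - 69*(-1/499) = -2 + 69/499 = -929/499 ≈ -1.8617)
r(v, n) = v + v*n**2 (r(v, n) = v*n**2 + v = v + v*n**2)
1/r(387, K) = 1/(387*(1 + (-929/499)**2)) = 1/(387*(1 + 863041/249001)) = 1/(387*(1112042/249001)) = 1/(430360254/249001) = 249001/430360254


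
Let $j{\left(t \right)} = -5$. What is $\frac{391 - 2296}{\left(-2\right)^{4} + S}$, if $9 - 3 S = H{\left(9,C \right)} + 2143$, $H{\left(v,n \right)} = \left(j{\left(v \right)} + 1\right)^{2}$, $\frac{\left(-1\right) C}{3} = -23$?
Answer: $\frac{5715}{2102} \approx 2.7188$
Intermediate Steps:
$C = 69$ ($C = \left(-3\right) \left(-23\right) = 69$)
$H{\left(v,n \right)} = 16$ ($H{\left(v,n \right)} = \left(-5 + 1\right)^{2} = \left(-4\right)^{2} = 16$)
$S = - \frac{2150}{3}$ ($S = 3 - \frac{16 + 2143}{3} = 3 - \frac{2159}{3} = - \frac{2150}{3} \approx -716.67$)
$\frac{391 - 2296}{\left(-2\right)^{4} + S} = \frac{391 - 2296}{\left(-2\right)^{4} - \frac{2150}{3}} = \frac{391 - 2296}{16 - \frac{2150}{3}} = - \frac{1905}{- \frac{2102}{3}} = \left(-1905\right) \left(- \frac{3}{2102}\right) = \frac{5715}{2102}$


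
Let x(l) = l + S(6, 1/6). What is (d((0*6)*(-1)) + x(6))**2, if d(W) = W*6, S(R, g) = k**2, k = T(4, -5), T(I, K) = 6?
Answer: 1764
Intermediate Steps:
k = 6
S(R, g) = 36 (S(R, g) = 6**2 = 36)
d(W) = 6*W
x(l) = 36 + l (x(l) = l + 36 = 36 + l)
(d((0*6)*(-1)) + x(6))**2 = (6*((0*6)*(-1)) + (36 + 6))**2 = (6*(0*(-1)) + 42)**2 = (6*0 + 42)**2 = (0 + 42)**2 = 42**2 = 1764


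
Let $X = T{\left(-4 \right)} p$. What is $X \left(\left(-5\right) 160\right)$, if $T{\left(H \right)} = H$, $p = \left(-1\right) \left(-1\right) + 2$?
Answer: $9600$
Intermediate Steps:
$p = 3$ ($p = 1 + 2 = 3$)
$X = -12$ ($X = \left(-4\right) 3 = -12$)
$X \left(\left(-5\right) 160\right) = - 12 \left(\left(-5\right) 160\right) = \left(-12\right) \left(-800\right) = 9600$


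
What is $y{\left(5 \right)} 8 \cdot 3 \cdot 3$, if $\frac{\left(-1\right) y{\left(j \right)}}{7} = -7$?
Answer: $3528$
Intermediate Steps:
$y{\left(j \right)} = 49$ ($y{\left(j \right)} = \left(-7\right) \left(-7\right) = 49$)
$y{\left(5 \right)} 8 \cdot 3 \cdot 3 = 49 \cdot 8 \cdot 3 \cdot 3 = 49 \cdot 24 \cdot 3 = 49 \cdot 72 = 3528$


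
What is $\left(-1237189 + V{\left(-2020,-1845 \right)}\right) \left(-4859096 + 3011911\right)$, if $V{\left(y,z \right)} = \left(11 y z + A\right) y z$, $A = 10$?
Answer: $-282227065871437152035$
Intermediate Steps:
$V{\left(y,z \right)} = y z \left(10 + 11 y z\right)$ ($V{\left(y,z \right)} = \left(11 y z + 10\right) y z = \left(10 + 11 y z\right) y z = y \left(10 + 11 y z\right) z = y z \left(10 + 11 y z\right)$)
$\left(-1237189 + V{\left(-2020,-1845 \right)}\right) \left(-4859096 + 3011911\right) = \left(-1237189 - - 3726900 \left(10 + 11 \left(-2020\right) \left(-1845\right)\right)\right) \left(-4859096 + 3011911\right) = \left(-1237189 - - 3726900 \left(10 + 40995900\right)\right) \left(-1847185\right) = \left(-1237189 - \left(-3726900\right) 40995910\right) \left(-1847185\right) = \left(-1237189 + 152787656979000\right) \left(-1847185\right) = 152787655741811 \left(-1847185\right) = -282227065871437152035$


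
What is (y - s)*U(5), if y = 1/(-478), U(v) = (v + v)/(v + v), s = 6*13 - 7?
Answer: -33939/478 ≈ -71.002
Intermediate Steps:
s = 71 (s = 78 - 7 = 71)
U(v) = 1 (U(v) = (2*v)/((2*v)) = (2*v)*(1/(2*v)) = 1)
y = -1/478 ≈ -0.0020920
(y - s)*U(5) = (-1/478 - 1*71)*1 = (-1/478 - 71)*1 = -33939/478*1 = -33939/478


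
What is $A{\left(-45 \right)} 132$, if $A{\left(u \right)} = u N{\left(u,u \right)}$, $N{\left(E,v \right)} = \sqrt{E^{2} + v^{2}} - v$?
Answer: $-267300 - 267300 \sqrt{2} \approx -6.4532 \cdot 10^{5}$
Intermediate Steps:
$A{\left(u \right)} = u \left(- u + \sqrt{2} \sqrt{u^{2}}\right)$ ($A{\left(u \right)} = u \left(\sqrt{u^{2} + u^{2}} - u\right) = u \left(\sqrt{2 u^{2}} - u\right) = u \left(\sqrt{2} \sqrt{u^{2}} - u\right) = u \left(- u + \sqrt{2} \sqrt{u^{2}}\right)$)
$A{\left(-45 \right)} 132 = - 45 \left(\left(-1\right) \left(-45\right) + \sqrt{2} \sqrt{\left(-45\right)^{2}}\right) 132 = - 45 \left(45 + \sqrt{2} \sqrt{2025}\right) 132 = - 45 \left(45 + \sqrt{2} \cdot 45\right) 132 = - 45 \left(45 + 45 \sqrt{2}\right) 132 = \left(-2025 - 2025 \sqrt{2}\right) 132 = -267300 - 267300 \sqrt{2}$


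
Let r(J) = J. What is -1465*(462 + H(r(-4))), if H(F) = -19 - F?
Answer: -654855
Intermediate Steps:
-1465*(462 + H(r(-4))) = -1465*(462 + (-19 - 1*(-4))) = -1465*(462 + (-19 + 4)) = -1465*(462 - 15) = -1465*447 = -654855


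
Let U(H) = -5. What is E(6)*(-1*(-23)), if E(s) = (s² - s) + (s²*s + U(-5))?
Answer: 5543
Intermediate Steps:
E(s) = -5 + s² + s³ - s (E(s) = (s² - s) + (s²*s - 5) = (s² - s) + (s³ - 5) = (s² - s) + (-5 + s³) = -5 + s² + s³ - s)
E(6)*(-1*(-23)) = (-5 + 6² + 6³ - 1*6)*(-1*(-23)) = (-5 + 36 + 216 - 6)*23 = 241*23 = 5543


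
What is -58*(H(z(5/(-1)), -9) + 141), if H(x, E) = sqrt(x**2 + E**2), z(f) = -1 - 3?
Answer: -8178 - 58*sqrt(97) ≈ -8749.2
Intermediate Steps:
z(f) = -4
H(x, E) = sqrt(E**2 + x**2)
-58*(H(z(5/(-1)), -9) + 141) = -58*(sqrt((-9)**2 + (-4)**2) + 141) = -58*(sqrt(81 + 16) + 141) = -58*(sqrt(97) + 141) = -58*(141 + sqrt(97)) = -8178 - 58*sqrt(97)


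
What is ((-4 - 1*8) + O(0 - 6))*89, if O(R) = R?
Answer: -1602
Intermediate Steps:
((-4 - 1*8) + O(0 - 6))*89 = ((-4 - 1*8) + (0 - 6))*89 = ((-4 - 8) - 6)*89 = (-12 - 6)*89 = -18*89 = -1602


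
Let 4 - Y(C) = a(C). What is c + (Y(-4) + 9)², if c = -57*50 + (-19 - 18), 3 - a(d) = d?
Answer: -2851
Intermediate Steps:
a(d) = 3 - d
Y(C) = 1 + C (Y(C) = 4 - (3 - C) = 4 + (-3 + C) = 1 + C)
c = -2887 (c = -2850 - 37 = -2887)
c + (Y(-4) + 9)² = -2887 + ((1 - 4) + 9)² = -2887 + (-3 + 9)² = -2887 + 6² = -2887 + 36 = -2851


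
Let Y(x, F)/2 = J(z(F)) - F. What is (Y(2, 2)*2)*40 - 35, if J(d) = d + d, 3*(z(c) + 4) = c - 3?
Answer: -5225/3 ≈ -1741.7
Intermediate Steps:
z(c) = -5 + c/3 (z(c) = -4 + (c - 3)/3 = -4 + (-3 + c)/3 = -4 + (-1 + c/3) = -5 + c/3)
J(d) = 2*d
Y(x, F) = -20 - 2*F/3 (Y(x, F) = 2*(2*(-5 + F/3) - F) = 2*((-10 + 2*F/3) - F) = 2*(-10 - F/3) = -20 - 2*F/3)
(Y(2, 2)*2)*40 - 35 = ((-20 - ⅔*2)*2)*40 - 35 = ((-20 - 4/3)*2)*40 - 35 = -64/3*2*40 - 35 = -128/3*40 - 35 = -5120/3 - 35 = -5225/3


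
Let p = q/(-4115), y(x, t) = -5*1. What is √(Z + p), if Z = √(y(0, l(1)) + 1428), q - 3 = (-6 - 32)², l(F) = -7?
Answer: √(-5954405 + 16933225*√1423)/4115 ≈ 6.1132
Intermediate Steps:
q = 1447 (q = 3 + (-6 - 32)² = 3 + (-38)² = 3 + 1444 = 1447)
y(x, t) = -5
Z = √1423 (Z = √(-5 + 1428) = √1423 ≈ 37.723)
p = -1447/4115 (p = 1447/(-4115) = 1447*(-1/4115) = -1447/4115 ≈ -0.35164)
√(Z + p) = √(√1423 - 1447/4115) = √(-1447/4115 + √1423)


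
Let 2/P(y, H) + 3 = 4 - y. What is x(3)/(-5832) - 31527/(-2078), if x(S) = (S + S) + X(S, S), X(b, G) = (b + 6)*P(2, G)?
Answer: 3831050/252477 ≈ 15.174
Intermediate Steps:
P(y, H) = 2/(1 - y) (P(y, H) = 2/(-3 + (4 - y)) = 2/(1 - y))
X(b, G) = -12 - 2*b (X(b, G) = (b + 6)*(-2/(-1 + 2)) = (6 + b)*(-2/1) = (6 + b)*(-2*1) = (6 + b)*(-2) = -12 - 2*b)
x(S) = -12 (x(S) = (S + S) + (-12 - 2*S) = 2*S + (-12 - 2*S) = -12)
x(3)/(-5832) - 31527/(-2078) = -12/(-5832) - 31527/(-2078) = -12*(-1/5832) - 31527*(-1/2078) = 1/486 + 31527/2078 = 3831050/252477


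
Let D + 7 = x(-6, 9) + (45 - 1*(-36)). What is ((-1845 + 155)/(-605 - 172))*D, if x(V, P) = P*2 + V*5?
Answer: 104780/777 ≈ 134.85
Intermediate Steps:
x(V, P) = 2*P + 5*V
D = 62 (D = -7 + ((2*9 + 5*(-6)) + (45 - 1*(-36))) = -7 + ((18 - 30) + (45 + 36)) = -7 + (-12 + 81) = -7 + 69 = 62)
((-1845 + 155)/(-605 - 172))*D = ((-1845 + 155)/(-605 - 172))*62 = -1690/(-777)*62 = -1690*(-1/777)*62 = (1690/777)*62 = 104780/777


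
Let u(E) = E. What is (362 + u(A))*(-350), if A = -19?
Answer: -120050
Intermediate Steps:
(362 + u(A))*(-350) = (362 - 19)*(-350) = 343*(-350) = -120050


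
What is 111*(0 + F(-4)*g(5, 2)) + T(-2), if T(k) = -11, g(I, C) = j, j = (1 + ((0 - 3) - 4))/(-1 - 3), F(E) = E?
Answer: -677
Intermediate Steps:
j = 3/2 (j = (1 + (-3 - 4))/(-4) = (1 - 7)*(-1/4) = -6*(-1/4) = 3/2 ≈ 1.5000)
g(I, C) = 3/2
111*(0 + F(-4)*g(5, 2)) + T(-2) = 111*(0 - 4*3/2) - 11 = 111*(0 - 6) - 11 = 111*(-6) - 11 = -666 - 11 = -677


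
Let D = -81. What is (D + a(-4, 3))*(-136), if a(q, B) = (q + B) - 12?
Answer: 12784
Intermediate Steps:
a(q, B) = -12 + B + q (a(q, B) = (B + q) - 12 = -12 + B + q)
(D + a(-4, 3))*(-136) = (-81 + (-12 + 3 - 4))*(-136) = (-81 - 13)*(-136) = -94*(-136) = 12784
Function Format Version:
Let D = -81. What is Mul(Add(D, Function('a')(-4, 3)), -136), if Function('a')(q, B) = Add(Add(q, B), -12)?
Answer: 12784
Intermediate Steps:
Function('a')(q, B) = Add(-12, B, q) (Function('a')(q, B) = Add(Add(B, q), -12) = Add(-12, B, q))
Mul(Add(D, Function('a')(-4, 3)), -136) = Mul(Add(-81, Add(-12, 3, -4)), -136) = Mul(Add(-81, -13), -136) = Mul(-94, -136) = 12784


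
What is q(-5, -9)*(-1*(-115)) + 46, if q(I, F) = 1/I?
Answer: 23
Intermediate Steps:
q(-5, -9)*(-1*(-115)) + 46 = (-1*(-115))/(-5) + 46 = -1/5*115 + 46 = -23 + 46 = 23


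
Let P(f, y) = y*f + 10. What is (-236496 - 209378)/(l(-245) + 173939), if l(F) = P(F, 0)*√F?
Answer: -77554877686/30254800221 + 31211180*I*√5/30254800221 ≈ -2.5634 + 0.0023068*I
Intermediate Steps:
P(f, y) = 10 + f*y (P(f, y) = f*y + 10 = 10 + f*y)
l(F) = 10*√F (l(F) = (10 + F*0)*√F = (10 + 0)*√F = 10*√F)
(-236496 - 209378)/(l(-245) + 173939) = (-236496 - 209378)/(10*√(-245) + 173939) = -445874/(10*(7*I*√5) + 173939) = -445874/(70*I*√5 + 173939) = -445874/(173939 + 70*I*√5)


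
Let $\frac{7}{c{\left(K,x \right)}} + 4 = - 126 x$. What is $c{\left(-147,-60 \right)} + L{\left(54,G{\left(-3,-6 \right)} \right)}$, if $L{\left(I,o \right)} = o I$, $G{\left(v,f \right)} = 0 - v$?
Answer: $\frac{1224079}{7556} \approx 162.0$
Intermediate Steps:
$c{\left(K,x \right)} = \frac{7}{-4 - 126 x}$
$G{\left(v,f \right)} = - v$
$L{\left(I,o \right)} = I o$
$c{\left(-147,-60 \right)} + L{\left(54,G{\left(-3,-6 \right)} \right)} = - \frac{7}{4 + 126 \left(-60\right)} + 54 \left(\left(-1\right) \left(-3\right)\right) = - \frac{7}{4 - 7560} + 54 \cdot 3 = - \frac{7}{-7556} + 162 = \left(-7\right) \left(- \frac{1}{7556}\right) + 162 = \frac{7}{7556} + 162 = \frac{1224079}{7556}$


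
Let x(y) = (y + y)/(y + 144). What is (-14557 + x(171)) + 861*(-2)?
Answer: -569727/35 ≈ -16278.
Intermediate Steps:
x(y) = 2*y/(144 + y) (x(y) = (2*y)/(144 + y) = 2*y/(144 + y))
(-14557 + x(171)) + 861*(-2) = (-14557 + 2*171/(144 + 171)) + 861*(-2) = (-14557 + 2*171/315) - 1722 = (-14557 + 2*171*(1/315)) - 1722 = (-14557 + 38/35) - 1722 = -509457/35 - 1722 = -569727/35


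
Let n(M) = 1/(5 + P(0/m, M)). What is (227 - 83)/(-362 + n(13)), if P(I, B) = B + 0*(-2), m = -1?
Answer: -2592/6515 ≈ -0.39785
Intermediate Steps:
P(I, B) = B (P(I, B) = B + 0 = B)
n(M) = 1/(5 + M)
(227 - 83)/(-362 + n(13)) = (227 - 83)/(-362 + 1/(5 + 13)) = 144/(-362 + 1/18) = 144/(-6515/18) = 144*(-18/6515) = -2592/6515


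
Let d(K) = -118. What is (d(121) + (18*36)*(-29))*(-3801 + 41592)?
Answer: -714627810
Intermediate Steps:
(d(121) + (18*36)*(-29))*(-3801 + 41592) = (-118 + (18*36)*(-29))*(-3801 + 41592) = (-118 + 648*(-29))*37791 = (-118 - 18792)*37791 = -18910*37791 = -714627810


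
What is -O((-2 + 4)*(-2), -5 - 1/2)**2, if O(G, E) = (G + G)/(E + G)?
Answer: -256/361 ≈ -0.70914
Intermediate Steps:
O(G, E) = 2*G/(E + G) (O(G, E) = (2*G)/(E + G) = 2*G/(E + G))
-O((-2 + 4)*(-2), -5 - 1/2)**2 = -(2*((-2 + 4)*(-2))/((-5 - 1/2) + (-2 + 4)*(-2)))**2 = -(2*(2*(-2))/((-5 - 1/2) + 2*(-2)))**2 = -(2*(-4)/((-5 - 1*1/2) - 4))**2 = -(2*(-4)/((-5 - 1/2) - 4))**2 = -(2*(-4)/(-11/2 - 4))**2 = -(2*(-4)/(-19/2))**2 = -(2*(-4)*(-2/19))**2 = -(16/19)**2 = -1*256/361 = -256/361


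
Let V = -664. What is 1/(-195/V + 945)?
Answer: 664/627675 ≈ 0.0010579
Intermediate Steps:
1/(-195/V + 945) = 1/(-195/(-664) + 945) = 1/(-195*(-1/664) + 945) = 1/(195/664 + 945) = 1/(627675/664) = 664/627675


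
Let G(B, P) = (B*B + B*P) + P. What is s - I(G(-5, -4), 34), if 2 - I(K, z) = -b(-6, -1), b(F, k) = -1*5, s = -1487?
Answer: -1484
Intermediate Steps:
G(B, P) = P + B² + B*P (G(B, P) = (B² + B*P) + P = P + B² + B*P)
b(F, k) = -5
I(K, z) = -3 (I(K, z) = 2 - (-1)*(-5) = 2 - 1*5 = 2 - 5 = -3)
s - I(G(-5, -4), 34) = -1487 - 1*(-3) = -1487 + 3 = -1484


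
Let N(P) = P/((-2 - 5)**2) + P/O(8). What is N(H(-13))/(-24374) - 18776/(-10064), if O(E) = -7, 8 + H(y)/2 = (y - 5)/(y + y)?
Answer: 18219323233/9766003702 ≈ 1.8656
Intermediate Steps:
H(y) = -16 + (-5 + y)/y (H(y) = -16 + 2*((y - 5)/(y + y)) = -16 + 2*((-5 + y)/((2*y))) = -16 + 2*((-5 + y)*(1/(2*y))) = -16 + 2*((-5 + y)/(2*y)) = -16 + (-5 + y)/y)
N(P) = -6*P/49 (N(P) = P/((-2 - 5)**2) + P/(-7) = P/((-7)**2) + P*(-1/7) = P/49 - P/7 = -6*P/49)
N(H(-13))/(-24374) - 18776/(-10064) = -6*(-15 - 5/(-13))/49/(-24374) - 18776/(-10064) = -6*(-15 - 5*(-1/13))/49*(-1/24374) - 18776*(-1/10064) = -6*(-15 + 5/13)/49*(-1/24374) + 2347/1258 = -6/49*(-190/13)*(-1/24374) + 2347/1258 = (1140/637)*(-1/24374) + 2347/1258 = -570/7763119 + 2347/1258 = 18219323233/9766003702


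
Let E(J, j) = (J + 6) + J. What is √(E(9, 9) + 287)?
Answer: √311 ≈ 17.635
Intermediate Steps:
E(J, j) = 6 + 2*J (E(J, j) = (6 + J) + J = 6 + 2*J)
√(E(9, 9) + 287) = √((6 + 2*9) + 287) = √((6 + 18) + 287) = √(24 + 287) = √311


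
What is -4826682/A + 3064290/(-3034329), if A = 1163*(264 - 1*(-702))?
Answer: -143558272073/27055088807 ≈ -5.3061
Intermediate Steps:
A = 1123458 (A = 1163*(264 + 702) = 1163*966 = 1123458)
-4826682/A + 3064290/(-3034329) = -4826682/1123458 + 3064290/(-3034329) = -4826682*1/1123458 + 3064290*(-1/3034329) = -114921/26749 - 1021430/1011443 = -143558272073/27055088807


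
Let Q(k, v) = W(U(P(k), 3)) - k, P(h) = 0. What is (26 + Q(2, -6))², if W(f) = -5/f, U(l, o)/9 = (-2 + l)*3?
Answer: 1692601/2916 ≈ 580.45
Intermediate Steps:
U(l, o) = -54 + 27*l (U(l, o) = 9*((-2 + l)*3) = 9*(-6 + 3*l) = -54 + 27*l)
Q(k, v) = 5/54 - k (Q(k, v) = -5/(-54 + 27*0) - k = -5/(-54 + 0) - k = -5/(-54) - k = -5*(-1/54) - k = 5/54 - k)
(26 + Q(2, -6))² = (26 + (5/54 - 1*2))² = (26 + (5/54 - 2))² = (26 - 103/54)² = (1301/54)² = 1692601/2916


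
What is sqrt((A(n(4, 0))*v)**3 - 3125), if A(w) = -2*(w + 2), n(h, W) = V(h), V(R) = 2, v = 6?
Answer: I*sqrt(113717) ≈ 337.22*I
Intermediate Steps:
n(h, W) = 2
A(w) = -4 - 2*w (A(w) = -2*(2 + w) = -4 - 2*w)
sqrt((A(n(4, 0))*v)**3 - 3125) = sqrt(((-4 - 2*2)*6)**3 - 3125) = sqrt(((-4 - 4)*6)**3 - 3125) = sqrt((-8*6)**3 - 3125) = sqrt((-48)**3 - 3125) = sqrt(-110592 - 3125) = sqrt(-113717) = I*sqrt(113717)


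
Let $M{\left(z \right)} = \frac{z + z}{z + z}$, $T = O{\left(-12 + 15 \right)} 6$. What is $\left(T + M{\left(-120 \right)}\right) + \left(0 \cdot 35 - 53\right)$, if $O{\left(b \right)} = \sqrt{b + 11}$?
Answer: $-52 + 6 \sqrt{14} \approx -29.55$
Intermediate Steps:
$O{\left(b \right)} = \sqrt{11 + b}$
$T = 6 \sqrt{14}$ ($T = \sqrt{11 + \left(-12 + 15\right)} 6 = \sqrt{11 + 3} \cdot 6 = \sqrt{14} \cdot 6 = 6 \sqrt{14} \approx 22.45$)
$M{\left(z \right)} = 1$ ($M{\left(z \right)} = \frac{2 z}{2 z} = 2 z \frac{1}{2 z} = 1$)
$\left(T + M{\left(-120 \right)}\right) + \left(0 \cdot 35 - 53\right) = \left(6 \sqrt{14} + 1\right) + \left(0 \cdot 35 - 53\right) = \left(1 + 6 \sqrt{14}\right) + \left(0 - 53\right) = \left(1 + 6 \sqrt{14}\right) - 53 = -52 + 6 \sqrt{14}$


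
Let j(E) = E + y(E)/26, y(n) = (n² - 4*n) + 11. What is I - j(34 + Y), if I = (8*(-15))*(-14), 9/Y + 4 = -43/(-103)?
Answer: 35288213/21853 ≈ 1614.8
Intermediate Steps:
Y = -103/41 (Y = 9/(-4 - 43/(-103)) = 9/(-4 - 43*(-1/103)) = 9/(-4 + 43/103) = 9/(-369/103) = 9*(-103/369) = -103/41 ≈ -2.5122)
I = 1680 (I = -120*(-14) = 1680)
y(n) = 11 + n² - 4*n
j(E) = 11/26 + E²/26 + 11*E/13 (j(E) = E + (11 + E² - 4*E)/26 = E + (11 + E² - 4*E)*(1/26) = E + (11/26 - 2*E/13 + E²/26) = 11/26 + E²/26 + 11*E/13)
I - j(34 + Y) = 1680 - (11/26 + (34 - 103/41)²/26 + 11*(34 - 103/41)/13) = 1680 - (11/26 + (1291/41)²/26 + (11/13)*(1291/41)) = 1680 - (11/26 + (1/26)*(1666681/1681) + 14201/533) = 1680 - (11/26 + 1666681/43706 + 14201/533) = 1680 - 1*1424827/21853 = 1680 - 1424827/21853 = 35288213/21853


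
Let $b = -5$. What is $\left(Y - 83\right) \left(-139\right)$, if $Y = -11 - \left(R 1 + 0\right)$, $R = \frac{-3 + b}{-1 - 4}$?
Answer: $\frac{66442}{5} \approx 13288.0$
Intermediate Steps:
$R = \frac{8}{5}$ ($R = \frac{-3 - 5}{-1 - 4} = - \frac{8}{-5} = \left(-8\right) \left(- \frac{1}{5}\right) = \frac{8}{5} \approx 1.6$)
$Y = - \frac{63}{5}$ ($Y = -11 - \left(\frac{8}{5} \cdot 1 + 0\right) = -11 - \left(\frac{8}{5} + 0\right) = -11 - \frac{8}{5} = - \frac{63}{5} \approx -12.6$)
$\left(Y - 83\right) \left(-139\right) = \left(- \frac{63}{5} - 83\right) \left(-139\right) = \left(- \frac{478}{5}\right) \left(-139\right) = \frac{66442}{5}$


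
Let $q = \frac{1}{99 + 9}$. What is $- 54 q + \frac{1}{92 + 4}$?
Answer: $- \frac{47}{96} \approx -0.48958$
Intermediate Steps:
$q = \frac{1}{108} \approx 0.0092593$
$- 54 q + \frac{1}{92 + 4} = \left(-54\right) \frac{1}{108} + \frac{1}{92 + 4} = - \frac{1}{2} + \frac{1}{96} = - \frac{47}{96}$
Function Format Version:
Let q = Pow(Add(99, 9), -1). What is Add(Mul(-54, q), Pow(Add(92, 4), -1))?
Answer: Rational(-47, 96) ≈ -0.48958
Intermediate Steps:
q = Rational(1, 108) (q = Pow(108, -1) = Rational(1, 108) ≈ 0.0092593)
Add(Mul(-54, q), Pow(Add(92, 4), -1)) = Add(Mul(-54, Rational(1, 108)), Pow(Add(92, 4), -1)) = Add(Rational(-1, 2), Pow(96, -1)) = Add(Rational(-1, 2), Rational(1, 96)) = Rational(-47, 96)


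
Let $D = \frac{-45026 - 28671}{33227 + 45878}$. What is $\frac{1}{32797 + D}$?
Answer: $\frac{6085}{199564076} \approx 3.0491 \cdot 10^{-5}$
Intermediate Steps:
$D = - \frac{5669}{6085}$ ($D = \frac{-45026 - 28671}{79105} = \left(-73697\right) \frac{1}{79105} = - \frac{5669}{6085} \approx -0.93163$)
$\frac{1}{32797 + D} = \frac{1}{32797 - \frac{5669}{6085}} = \frac{1}{\frac{199564076}{6085}} = \frac{6085}{199564076}$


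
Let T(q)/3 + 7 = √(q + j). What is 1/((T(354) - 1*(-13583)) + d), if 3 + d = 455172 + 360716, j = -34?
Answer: 829447/687982322929 - 24*√5/687982322929 ≈ 1.2055e-6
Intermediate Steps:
T(q) = -21 + 3*√(-34 + q) (T(q) = -21 + 3*√(q - 34) = -21 + 3*√(-34 + q))
d = 815885 (d = -3 + (455172 + 360716) = -3 + 815888 = 815885)
1/((T(354) - 1*(-13583)) + d) = 1/(((-21 + 3*√(-34 + 354)) - 1*(-13583)) + 815885) = 1/(((-21 + 3*√320) + 13583) + 815885) = 1/(((-21 + 3*(8*√5)) + 13583) + 815885) = 1/(((-21 + 24*√5) + 13583) + 815885) = 1/((13562 + 24*√5) + 815885) = 1/(829447 + 24*√5)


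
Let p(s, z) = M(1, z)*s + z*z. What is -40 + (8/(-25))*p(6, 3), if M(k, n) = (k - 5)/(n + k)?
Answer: -1024/25 ≈ -40.960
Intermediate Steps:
M(k, n) = (-5 + k)/(k + n)
p(s, z) = z² - 4*s/(1 + z) (p(s, z) = ((-5 + 1)/(1 + z))*s + z*z = (-4/(1 + z))*s + z² = -4*s/(1 + z) + z² = z² - 4*s/(1 + z))
-40 + (8/(-25))*p(6, 3) = -40 + (8/(-25))*((-4*6 + 3²*(1 + 3))/(1 + 3)) = -40 + (8*(-1/25))*((-24 + 9*4)/4) = -40 - 2*(-24 + 36)/25 = -40 - 2*12/25 = -40 - 8/25*3 = -40 - 24/25 = -1024/25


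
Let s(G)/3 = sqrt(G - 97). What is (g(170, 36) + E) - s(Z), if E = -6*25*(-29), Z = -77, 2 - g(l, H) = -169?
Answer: 4521 - 3*I*sqrt(174) ≈ 4521.0 - 39.573*I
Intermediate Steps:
g(l, H) = 171 (g(l, H) = 2 - 1*(-169) = 2 + 169 = 171)
s(G) = 3*sqrt(-97 + G) (s(G) = 3*sqrt(G - 97) = 3*sqrt(-97 + G))
E = 4350 (E = -150*(-29) = 4350)
(g(170, 36) + E) - s(Z) = (171 + 4350) - 3*sqrt(-97 - 77) = 4521 - 3*sqrt(-174) = 4521 - 3*I*sqrt(174)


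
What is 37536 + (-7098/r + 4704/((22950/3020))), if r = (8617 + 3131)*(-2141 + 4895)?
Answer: 1028722166629/26961660 ≈ 38155.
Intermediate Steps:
r = 32353992 (r = 11748*2754 = 32353992)
37536 + (-7098/r + 4704/((22950/3020))) = 37536 + (-7098/32353992 + 4704/((22950/3020))) = 37536 + (-7098*1/32353992 + 4704/((22950*(1/3020)))) = 37536 + (-1183/5392332 + 4704/(2295/302)) = 37536 + (-1183/5392332 + 4704*(302/2295)) = 37536 + (-1183/5392332 + 473536/765) = 37536 + 16689296869/26961660 = 1028722166629/26961660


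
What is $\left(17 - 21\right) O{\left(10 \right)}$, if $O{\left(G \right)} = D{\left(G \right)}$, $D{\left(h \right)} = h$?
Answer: $-40$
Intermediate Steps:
$O{\left(G \right)} = G$
$\left(17 - 21\right) O{\left(10 \right)} = \left(17 - 21\right) 10 = \left(-4\right) 10 = -40$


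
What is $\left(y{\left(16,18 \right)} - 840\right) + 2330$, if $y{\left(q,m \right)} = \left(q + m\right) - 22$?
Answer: $1502$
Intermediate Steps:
$y{\left(q,m \right)} = -22 + m + q$ ($y{\left(q,m \right)} = \left(m + q\right) - 22 = -22 + m + q$)
$\left(y{\left(16,18 \right)} - 840\right) + 2330 = \left(\left(-22 + 18 + 16\right) - 840\right) + 2330 = \left(12 - 840\right) + 2330 = -828 + 2330 = 1502$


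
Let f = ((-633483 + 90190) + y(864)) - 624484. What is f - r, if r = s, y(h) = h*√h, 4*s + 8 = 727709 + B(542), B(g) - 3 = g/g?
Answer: -5398813/4 + 10368*√6 ≈ -1.3243e+6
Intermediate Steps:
B(g) = 4 (B(g) = 3 + g/g = 3 + 1 = 4)
s = 727705/4 (s = -2 + (727709 + 4)/4 = -2 + (¼)*727713 = -2 + 727713/4 = 727705/4 ≈ 1.8193e+5)
y(h) = h^(3/2)
r = 727705/4 ≈ 1.8193e+5
f = -1167777 + 10368*√6 (f = ((-633483 + 90190) + 864^(3/2)) - 624484 = (-543293 + 10368*√6) - 624484 = -1167777 + 10368*√6 ≈ -1.1424e+6)
f - r = (-1167777 + 10368*√6) - 1*727705/4 = (-1167777 + 10368*√6) - 727705/4 = -5398813/4 + 10368*√6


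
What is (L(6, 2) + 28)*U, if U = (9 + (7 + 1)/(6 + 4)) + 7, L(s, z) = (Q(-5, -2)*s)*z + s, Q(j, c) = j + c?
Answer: -840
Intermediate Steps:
Q(j, c) = c + j
L(s, z) = s - 7*s*z (L(s, z) = ((-2 - 5)*s)*z + s = (-7*s)*z + s = -7*s*z + s = s - 7*s*z)
U = 84/5 (U = (9 + 8/10) + 7 = (9 + 8*(⅒)) + 7 = (9 + ⅘) + 7 = 49/5 + 7 = 84/5 ≈ 16.800)
(L(6, 2) + 28)*U = (6*(1 - 7*2) + 28)*(84/5) = (6*(1 - 14) + 28)*(84/5) = (6*(-13) + 28)*(84/5) = (-78 + 28)*(84/5) = -50*84/5 = -840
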